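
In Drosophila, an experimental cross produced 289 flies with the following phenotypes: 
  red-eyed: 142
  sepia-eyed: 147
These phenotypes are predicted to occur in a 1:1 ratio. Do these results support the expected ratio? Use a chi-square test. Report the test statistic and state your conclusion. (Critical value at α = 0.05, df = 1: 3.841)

0.087; consistent

Total ratio parts = 2. Expected numbers out of 289:
  red-eyed: 289 × 1/2 = 144.5
  sepia-eyed: 289 × 1/2 = 144.5
χ² = Σ (O − E)² / E
  red-eyed: (142 − 144.5)² / 144.5 = 0.0433
  sepia-eyed: (147 − 144.5)² / 144.5 = 0.0433
χ² = 0.0433 + 0.0433 = 0.0866 ≈ 0.087
Degrees of freedom = 2 − 1 = 1; critical value at α = 0.05 is 3.841.
Since 0.087 < 3.841, we fail to reject the null hypothesis — the data are consistent with the 1:1 ratio.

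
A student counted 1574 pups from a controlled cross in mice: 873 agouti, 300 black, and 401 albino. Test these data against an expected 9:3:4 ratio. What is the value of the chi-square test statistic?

0.396

Total ratio parts = 16. Expected numbers out of 1574:
  agouti: 1574 × 9/16 = 885.375
  black: 1574 × 3/16 = 295.125
  albino: 1574 × 4/16 = 393.5
χ² = Σ (O − E)² / E
  agouti: (873 − 885.375)² / 885.375 = 0.1730
  black: (300 − 295.125)² / 295.125 = 0.0805
  albino: (401 − 393.5)² / 393.5 = 0.1429
χ² = 0.1730 + 0.0805 + 0.1429 = 0.3964 ≈ 0.396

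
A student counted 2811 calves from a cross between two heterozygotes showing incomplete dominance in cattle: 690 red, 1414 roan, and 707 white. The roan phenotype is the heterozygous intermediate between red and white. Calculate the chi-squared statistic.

0.308

With incomplete dominance, a heterozygote × heterozygote cross gives a 1:2:1 phenotypic ratio.
Total ratio parts = 4. Expected numbers out of 2811:
  red: 2811 × 1/4 = 702.75
  roan: 2811 × 2/4 = 1405.5
  white: 2811 × 1/4 = 702.75
χ² = Σ (O − E)² / E
  red: (690 − 702.75)² / 702.75 = 0.2313
  roan: (1414 − 1405.5)² / 1405.5 = 0.0514
  white: (707 − 702.75)² / 702.75 = 0.0257
χ² = 0.2313 + 0.0514 + 0.0257 = 0.3084 ≈ 0.308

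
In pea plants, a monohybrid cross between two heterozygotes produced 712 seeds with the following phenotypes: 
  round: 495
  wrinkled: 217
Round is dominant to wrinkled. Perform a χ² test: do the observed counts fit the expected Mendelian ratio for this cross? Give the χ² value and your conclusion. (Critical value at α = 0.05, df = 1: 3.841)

For a monohybrid cross between heterozygotes with complete dominance, the expected phenotypic ratio is 3:1.
Expected counts for N = 712 under a 3:1 ratio (total parts = 4):
  round: 712 × 3/4 = 534
  wrinkled: 712 × 1/4 = 178
χ² = Σ (O − E)² / E
  round: (495 − 534)² / 534 = 2.8483
  wrinkled: (217 − 178)² / 178 = 8.5449
χ² = 2.8483 + 8.5449 = 11.3932 ≈ 11.393
Degrees of freedom = 2 − 1 = 1; critical value at α = 0.05 is 3.841.
Since 11.393 > 3.841, we reject the null hypothesis — the data do not fit the 3:1 ratio.

11.393; not consistent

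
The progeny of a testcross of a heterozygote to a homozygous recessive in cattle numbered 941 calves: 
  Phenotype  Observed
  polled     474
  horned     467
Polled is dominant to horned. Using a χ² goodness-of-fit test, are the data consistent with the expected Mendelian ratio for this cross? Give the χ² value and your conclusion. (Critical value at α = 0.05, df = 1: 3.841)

A testcross of a heterozygote (Aa × aa) gives a 1:1 phenotypic ratio.
Under the 1:1 hypothesis (Σ ratio = 2, N = 941):
  polled: 941 × 1/2 = 470.5
  horned: 941 × 1/2 = 470.5
χ² = Σ (O − E)² / E
  polled: (474 − 470.5)² / 470.5 = 0.0260
  horned: (467 − 470.5)² / 470.5 = 0.0260
χ² = 0.0260 + 0.0260 = 0.052
Degrees of freedom = 2 − 1 = 1; critical value at α = 0.05 is 3.841.
Since 0.052 < 3.841, we fail to reject the null hypothesis — the data are consistent with the 1:1 ratio.

0.052; consistent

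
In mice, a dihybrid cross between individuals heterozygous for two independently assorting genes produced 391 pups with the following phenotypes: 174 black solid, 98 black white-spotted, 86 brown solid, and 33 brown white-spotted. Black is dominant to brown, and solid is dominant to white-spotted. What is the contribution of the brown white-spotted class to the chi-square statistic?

A dihybrid F₂ with independent assortment and complete dominance at both loci gives a 9:3:3:1 phenotypic ratio.
Expected counts for N = 391 under a 9:3:3:1 ratio (total parts = 16):
  black solid: 391 × 9/16 = 219.9375
  black white-spotted: 391 × 3/16 = 73.3125
  brown solid: 391 × 3/16 = 73.3125
  brown white-spotted: 391 × 1/16 = 24.4375
Contribution of brown white-spotted: (33 − 24.4375)² / 24.4375 = 3.0002

3.000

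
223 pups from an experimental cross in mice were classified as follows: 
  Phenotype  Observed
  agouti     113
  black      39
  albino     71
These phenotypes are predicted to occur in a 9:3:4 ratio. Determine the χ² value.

Total ratio parts = 16. Expected numbers out of 223:
  agouti: 223 × 9/16 = 125.4375
  black: 223 × 3/16 = 41.8125
  albino: 223 × 4/16 = 55.75
χ² = Σ (O − E)² / E
  agouti: (113 − 125.4375)² / 125.4375 = 1.2332
  black: (39 − 41.8125)² / 41.8125 = 0.1892
  albino: (71 − 55.75)² / 55.75 = 4.1715
χ² = 1.2332 + 0.1892 + 4.1715 = 5.5939 ≈ 5.594

5.594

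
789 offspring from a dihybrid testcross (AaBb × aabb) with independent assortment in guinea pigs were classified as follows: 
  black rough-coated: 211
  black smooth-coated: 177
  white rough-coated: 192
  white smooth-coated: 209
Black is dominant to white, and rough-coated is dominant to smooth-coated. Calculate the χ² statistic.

A dihybrid testcross with independent assortment gives a 1:1:1:1 ratio.
The 1:1:1:1 ratio has 4 parts, so with N = 789 the expected counts are:
  black rough-coated: 789 × 1/4 = 197.25
  black smooth-coated: 789 × 1/4 = 197.25
  white rough-coated: 789 × 1/4 = 197.25
  white smooth-coated: 789 × 1/4 = 197.25
χ² = Σ (O − E)² / E
  black rough-coated: (211 − 197.25)² / 197.25 = 0.9585
  black smooth-coated: (177 − 197.25)² / 197.25 = 2.0789
  white rough-coated: (192 − 197.25)² / 197.25 = 0.1397
  white smooth-coated: (209 − 197.25)² / 197.25 = 0.6999
χ² = 0.9585 + 2.0789 + 0.1397 + 0.6999 = 3.877

3.877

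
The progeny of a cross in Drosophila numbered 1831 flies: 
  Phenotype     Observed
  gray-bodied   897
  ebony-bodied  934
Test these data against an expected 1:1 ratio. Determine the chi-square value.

0.748

The 1:1 ratio has 2 parts, so with N = 1831 the expected counts are:
  gray-bodied: 1831 × 1/2 = 915.5
  ebony-bodied: 1831 × 1/2 = 915.5
χ² = Σ (O − E)² / E
  gray-bodied: (897 − 915.5)² / 915.5 = 0.3738
  ebony-bodied: (934 − 915.5)² / 915.5 = 0.3738
χ² = 0.3738 + 0.3738 = 0.7476 ≈ 0.748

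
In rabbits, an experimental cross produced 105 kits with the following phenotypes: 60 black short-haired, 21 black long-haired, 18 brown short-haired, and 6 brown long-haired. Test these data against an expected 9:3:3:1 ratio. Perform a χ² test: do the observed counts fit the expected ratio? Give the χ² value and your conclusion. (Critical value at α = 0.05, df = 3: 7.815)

Total ratio parts = 16. Expected numbers out of 105:
  black short-haired: 105 × 9/16 = 59.0625
  black long-haired: 105 × 3/16 = 19.6875
  brown short-haired: 105 × 3/16 = 19.6875
  brown long-haired: 105 × 1/16 = 6.5625
χ² = Σ (O − E)² / E
  black short-haired: (60 − 59.0625)² / 59.0625 = 0.0149
  black long-haired: (21 − 19.6875)² / 19.6875 = 0.0875
  brown short-haired: (18 − 19.6875)² / 19.6875 = 0.1446
  brown long-haired: (6 − 6.5625)² / 6.5625 = 0.0482
χ² = 0.0149 + 0.0875 + 0.1446 + 0.0482 = 0.2952 ≈ 0.295
Degrees of freedom = 4 − 1 = 3; critical value at α = 0.05 is 7.815.
Since 0.295 < 7.815, we fail to reject the null hypothesis — the data are consistent with the 9:3:3:1 ratio.

0.295; consistent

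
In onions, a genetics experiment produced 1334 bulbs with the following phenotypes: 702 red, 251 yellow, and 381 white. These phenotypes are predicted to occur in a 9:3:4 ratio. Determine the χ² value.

9.887

Expected counts for N = 1334 under a 9:3:4 ratio (total parts = 16):
  red: 1334 × 9/16 = 750.375
  yellow: 1334 × 3/16 = 250.125
  white: 1334 × 4/16 = 333.5
χ² = Σ (O − E)² / E
  red: (702 − 750.375)² / 750.375 = 3.1186
  yellow: (251 − 250.125)² / 250.125 = 0.0031
  white: (381 − 333.5)² / 333.5 = 6.7654
χ² = 3.1186 + 0.0031 + 6.7654 = 9.8871 ≈ 9.887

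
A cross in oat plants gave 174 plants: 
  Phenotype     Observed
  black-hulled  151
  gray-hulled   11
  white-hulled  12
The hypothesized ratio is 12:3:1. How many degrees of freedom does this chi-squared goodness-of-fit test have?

2

A goodness-of-fit test with 3 phenotype classes has df = 3 − 1 = 2.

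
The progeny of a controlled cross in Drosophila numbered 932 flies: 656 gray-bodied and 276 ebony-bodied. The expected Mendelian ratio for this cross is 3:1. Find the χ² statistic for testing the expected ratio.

10.581

Under the 3:1 hypothesis (Σ ratio = 4, N = 932):
  gray-bodied: 932 × 3/4 = 699
  ebony-bodied: 932 × 1/4 = 233
χ² = Σ (O − E)² / E
  gray-bodied: (656 − 699)² / 699 = 2.6452
  ebony-bodied: (276 − 233)² / 233 = 7.9356
χ² = 2.6452 + 7.9356 = 10.5808 ≈ 10.581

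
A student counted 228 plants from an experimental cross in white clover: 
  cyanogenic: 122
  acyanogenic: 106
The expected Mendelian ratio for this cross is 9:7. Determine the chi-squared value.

Total ratio parts = 16. Expected numbers out of 228:
  cyanogenic: 228 × 9/16 = 128.25
  acyanogenic: 228 × 7/16 = 99.75
χ² = Σ (O − E)² / E
  cyanogenic: (122 − 128.25)² / 128.25 = 0.3046
  acyanogenic: (106 − 99.75)² / 99.75 = 0.3916
χ² = 0.3046 + 0.3916 = 0.6962 ≈ 0.696

0.696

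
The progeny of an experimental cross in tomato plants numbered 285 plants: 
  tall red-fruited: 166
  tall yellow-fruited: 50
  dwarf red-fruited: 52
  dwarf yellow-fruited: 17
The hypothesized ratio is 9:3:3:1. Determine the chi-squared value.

Total ratio parts = 16. Expected numbers out of 285:
  tall red-fruited: 285 × 9/16 = 160.3125
  tall yellow-fruited: 285 × 3/16 = 53.4375
  dwarf red-fruited: 285 × 3/16 = 53.4375
  dwarf yellow-fruited: 285 × 1/16 = 17.8125
χ² = Σ (O − E)² / E
  tall red-fruited: (166 − 160.3125)² / 160.3125 = 0.2018
  tall yellow-fruited: (50 − 53.4375)² / 53.4375 = 0.2211
  dwarf red-fruited: (52 − 53.4375)² / 53.4375 = 0.0387
  dwarf yellow-fruited: (17 − 17.8125)² / 17.8125 = 0.0371
χ² = 0.2018 + 0.2211 + 0.0387 + 0.0371 = 0.4987 ≈ 0.499

0.499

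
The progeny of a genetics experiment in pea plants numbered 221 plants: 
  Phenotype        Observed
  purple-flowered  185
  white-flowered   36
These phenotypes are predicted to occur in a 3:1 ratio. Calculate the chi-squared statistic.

Expected counts for N = 221 under a 3:1 ratio (total parts = 4):
  purple-flowered: 221 × 3/4 = 165.75
  white-flowered: 221 × 1/4 = 55.25
χ² = Σ (O − E)² / E
  purple-flowered: (185 − 165.75)² / 165.75 = 2.2357
  white-flowered: (36 − 55.25)² / 55.25 = 6.7070
χ² = 2.2357 + 6.7070 = 8.9427 ≈ 8.943

8.943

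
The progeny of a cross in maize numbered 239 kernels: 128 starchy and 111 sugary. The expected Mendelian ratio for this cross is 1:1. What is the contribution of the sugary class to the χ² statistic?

The 1:1 ratio has 2 parts, so with N = 239 the expected counts are:
  starchy: 239 × 1/2 = 119.5
  sugary: 239 × 1/2 = 119.5
Contribution of sugary: (111 − 119.5)² / 119.5 = 0.6046

0.605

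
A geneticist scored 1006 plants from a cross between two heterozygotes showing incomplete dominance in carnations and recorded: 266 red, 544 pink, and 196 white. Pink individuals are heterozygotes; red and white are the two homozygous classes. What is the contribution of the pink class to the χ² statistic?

3.342

With incomplete dominance, a heterozygote × heterozygote cross gives a 1:2:1 phenotypic ratio.
The 1:2:1 ratio has 4 parts, so with N = 1006 the expected counts are:
  red: 1006 × 1/4 = 251.5
  pink: 1006 × 2/4 = 503
  white: 1006 × 1/4 = 251.5
Contribution of pink: (544 − 503)² / 503 = 3.3419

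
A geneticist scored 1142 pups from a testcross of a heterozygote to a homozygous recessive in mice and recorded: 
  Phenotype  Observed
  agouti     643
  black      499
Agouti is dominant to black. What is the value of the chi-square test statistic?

A testcross of a heterozygote (Aa × aa) gives a 1:1 phenotypic ratio.
The 1:1 ratio has 2 parts, so with N = 1142 the expected counts are:
  agouti: 1142 × 1/2 = 571
  black: 1142 × 1/2 = 571
χ² = Σ (O − E)² / E
  agouti: (643 − 571)² / 571 = 9.0788
  black: (499 − 571)² / 571 = 9.0788
χ² = 9.0788 + 9.0788 = 18.1576 ≈ 18.158

18.158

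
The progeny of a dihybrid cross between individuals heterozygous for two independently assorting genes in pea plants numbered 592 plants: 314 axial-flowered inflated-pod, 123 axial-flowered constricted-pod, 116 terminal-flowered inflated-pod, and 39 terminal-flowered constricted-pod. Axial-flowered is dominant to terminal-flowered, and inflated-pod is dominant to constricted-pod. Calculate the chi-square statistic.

2.715

A dihybrid F₂ with independent assortment and complete dominance at both loci gives a 9:3:3:1 phenotypic ratio.
The 9:3:3:1 ratio has 16 parts, so with N = 592 the expected counts are:
  axial-flowered inflated-pod: 592 × 9/16 = 333
  axial-flowered constricted-pod: 592 × 3/16 = 111
  terminal-flowered inflated-pod: 592 × 3/16 = 111
  terminal-flowered constricted-pod: 592 × 1/16 = 37
χ² = Σ (O − E)² / E
  axial-flowered inflated-pod: (314 − 333)² / 333 = 1.0841
  axial-flowered constricted-pod: (123 − 111)² / 111 = 1.2973
  terminal-flowered inflated-pod: (116 − 111)² / 111 = 0.2252
  terminal-flowered constricted-pod: (39 − 37)² / 37 = 0.1081
χ² = 1.0841 + 1.2973 + 0.2252 + 0.1081 = 2.7147 ≈ 2.715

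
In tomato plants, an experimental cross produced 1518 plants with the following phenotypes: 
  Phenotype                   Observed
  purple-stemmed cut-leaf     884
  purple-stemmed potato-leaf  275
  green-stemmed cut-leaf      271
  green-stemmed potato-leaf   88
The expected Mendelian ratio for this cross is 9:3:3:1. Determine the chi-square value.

2.539

Total ratio parts = 16. Expected numbers out of 1518:
  purple-stemmed cut-leaf: 1518 × 9/16 = 853.875
  purple-stemmed potato-leaf: 1518 × 3/16 = 284.625
  green-stemmed cut-leaf: 1518 × 3/16 = 284.625
  green-stemmed potato-leaf: 1518 × 1/16 = 94.875
χ² = Σ (O − E)² / E
  purple-stemmed cut-leaf: (884 − 853.875)² / 853.875 = 1.0628
  purple-stemmed potato-leaf: (275 − 284.625)² / 284.625 = 0.3255
  green-stemmed cut-leaf: (271 − 284.625)² / 284.625 = 0.6522
  green-stemmed potato-leaf: (88 − 94.875)² / 94.875 = 0.4982
χ² = 1.0628 + 0.3255 + 0.6522 + 0.4982 = 2.5387 ≈ 2.539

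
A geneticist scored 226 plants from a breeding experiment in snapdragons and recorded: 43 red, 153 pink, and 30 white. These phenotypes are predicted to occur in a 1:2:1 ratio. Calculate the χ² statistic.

Expected counts for N = 226 under a 1:2:1 ratio (total parts = 4):
  red: 226 × 1/4 = 56.5
  pink: 226 × 2/4 = 113
  white: 226 × 1/4 = 56.5
χ² = Σ (O − E)² / E
  red: (43 − 56.5)² / 56.5 = 3.2257
  pink: (153 − 113)² / 113 = 14.1593
  white: (30 − 56.5)² / 56.5 = 12.4292
χ² = 3.2257 + 14.1593 + 12.4292 = 29.8142 ≈ 29.814

29.814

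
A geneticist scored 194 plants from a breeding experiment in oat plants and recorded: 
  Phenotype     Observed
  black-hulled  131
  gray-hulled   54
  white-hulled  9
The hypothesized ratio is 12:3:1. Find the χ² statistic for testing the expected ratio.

The 12:3:1 ratio has 16 parts, so with N = 194 the expected counts are:
  black-hulled: 194 × 12/16 = 145.5
  gray-hulled: 194 × 3/16 = 36.375
  white-hulled: 194 × 1/16 = 12.125
χ² = Σ (O − E)² / E
  black-hulled: (131 − 145.5)² / 145.5 = 1.4450
  gray-hulled: (54 − 36.375)² / 36.375 = 8.5399
  white-hulled: (9 − 12.125)² / 12.125 = 0.8054
χ² = 1.4450 + 8.5399 + 0.8054 = 10.7903 ≈ 10.790

10.790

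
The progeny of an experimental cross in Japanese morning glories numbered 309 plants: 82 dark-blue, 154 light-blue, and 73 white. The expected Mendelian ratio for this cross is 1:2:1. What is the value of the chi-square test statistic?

Under the 1:2:1 hypothesis (Σ ratio = 4, N = 309):
  dark-blue: 309 × 1/4 = 77.25
  light-blue: 309 × 2/4 = 154.5
  white: 309 × 1/4 = 77.25
χ² = Σ (O − E)² / E
  dark-blue: (82 − 77.25)² / 77.25 = 0.2921
  light-blue: (154 − 154.5)² / 154.5 = 0.0016
  white: (73 − 77.25)² / 77.25 = 0.2338
χ² = 0.2921 + 0.0016 + 0.2338 = 0.5275 ≈ 0.528

0.528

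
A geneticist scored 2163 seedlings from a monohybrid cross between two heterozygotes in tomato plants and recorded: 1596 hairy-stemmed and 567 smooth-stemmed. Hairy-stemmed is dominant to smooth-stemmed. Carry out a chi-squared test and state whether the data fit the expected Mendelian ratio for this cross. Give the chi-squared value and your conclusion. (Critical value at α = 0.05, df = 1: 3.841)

For a monohybrid cross between heterozygotes with complete dominance, the expected phenotypic ratio is 3:1.
Expected counts for N = 2163 under a 3:1 ratio (total parts = 4):
  hairy-stemmed: 2163 × 3/4 = 1622.25
  smooth-stemmed: 2163 × 1/4 = 540.75
χ² = Σ (O − E)² / E
  hairy-stemmed: (1596 − 1622.25)² / 1622.25 = 0.4248
  smooth-stemmed: (567 − 540.75)² / 540.75 = 1.2743
χ² = 0.4248 + 1.2743 = 1.6991 ≈ 1.699
Degrees of freedom = 2 − 1 = 1; critical value at α = 0.05 is 3.841.
Since 1.699 < 3.841, we fail to reject the null hypothesis — the data are consistent with the 3:1 ratio.

1.699; consistent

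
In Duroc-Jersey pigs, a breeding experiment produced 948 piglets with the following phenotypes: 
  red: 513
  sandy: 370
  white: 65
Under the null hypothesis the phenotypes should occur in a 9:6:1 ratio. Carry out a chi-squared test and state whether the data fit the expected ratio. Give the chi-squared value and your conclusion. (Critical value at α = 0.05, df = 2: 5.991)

1.918; consistent

Expected counts for N = 948 under a 9:6:1 ratio (total parts = 16):
  red: 948 × 9/16 = 533.25
  sandy: 948 × 6/16 = 355.5
  white: 948 × 1/16 = 59.25
χ² = Σ (O − E)² / E
  red: (513 − 533.25)² / 533.25 = 0.7690
  sandy: (370 − 355.5)² / 355.5 = 0.5914
  white: (65 − 59.25)² / 59.25 = 0.5580
χ² = 0.7690 + 0.5914 + 0.5580 = 1.9184 ≈ 1.918
Degrees of freedom = 3 − 1 = 2; critical value at α = 0.05 is 5.991.
Since 1.918 < 5.991, we fail to reject the null hypothesis — the data are consistent with the 9:6:1 ratio.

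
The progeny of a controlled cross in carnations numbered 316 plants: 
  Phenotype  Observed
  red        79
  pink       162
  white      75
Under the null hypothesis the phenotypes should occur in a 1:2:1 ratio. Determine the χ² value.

Under the 1:2:1 hypothesis (Σ ratio = 4, N = 316):
  red: 316 × 1/4 = 79
  pink: 316 × 2/4 = 158
  white: 316 × 1/4 = 79
χ² = Σ (O − E)² / E
  red: (79 − 79)² / 79 = 0.0000
  pink: (162 − 158)² / 158 = 0.1013
  white: (75 − 79)² / 79 = 0.2025
χ² = 0.0000 + 0.1013 + 0.2025 = 0.3038 ≈ 0.304

0.304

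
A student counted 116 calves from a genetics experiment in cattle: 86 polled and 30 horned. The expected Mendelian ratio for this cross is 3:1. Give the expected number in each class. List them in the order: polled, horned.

Under the 3:1 hypothesis (Σ ratio = 4, N = 116):
  polled: 116 × 3/4 = 87
  horned: 116 × 1/4 = 29

87, 29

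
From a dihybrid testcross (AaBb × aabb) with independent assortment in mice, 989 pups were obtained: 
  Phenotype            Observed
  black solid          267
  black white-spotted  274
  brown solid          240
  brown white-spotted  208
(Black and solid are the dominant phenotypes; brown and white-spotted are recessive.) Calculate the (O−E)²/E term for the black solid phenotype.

A dihybrid testcross with independent assortment gives a 1:1:1:1 ratio.
Expected counts for N = 989 under a 1:1:1:1 ratio (total parts = 4):
  black solid: 989 × 1/4 = 247.25
  black white-spotted: 989 × 1/4 = 247.25
  brown solid: 989 × 1/4 = 247.25
  brown white-spotted: 989 × 1/4 = 247.25
Contribution of black solid: (267 − 247.25)² / 247.25 = 1.5776

1.578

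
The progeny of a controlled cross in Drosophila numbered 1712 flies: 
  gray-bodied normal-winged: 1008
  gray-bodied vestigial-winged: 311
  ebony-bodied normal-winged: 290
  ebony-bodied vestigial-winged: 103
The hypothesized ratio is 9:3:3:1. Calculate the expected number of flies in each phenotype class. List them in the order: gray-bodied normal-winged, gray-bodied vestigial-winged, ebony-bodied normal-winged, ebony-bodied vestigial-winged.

963, 321, 321, 107

Under the 9:3:3:1 hypothesis (Σ ratio = 16, N = 1712):
  gray-bodied normal-winged: 1712 × 9/16 = 963
  gray-bodied vestigial-winged: 1712 × 3/16 = 321
  ebony-bodied normal-winged: 1712 × 3/16 = 321
  ebony-bodied vestigial-winged: 1712 × 1/16 = 107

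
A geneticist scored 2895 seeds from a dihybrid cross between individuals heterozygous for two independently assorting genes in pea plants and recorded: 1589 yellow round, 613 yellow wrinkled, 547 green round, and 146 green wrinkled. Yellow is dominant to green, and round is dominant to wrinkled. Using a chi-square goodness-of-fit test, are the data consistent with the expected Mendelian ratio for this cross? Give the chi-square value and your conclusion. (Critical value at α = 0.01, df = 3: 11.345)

16.809; not consistent

A dihybrid F₂ with independent assortment and complete dominance at both loci gives a 9:3:3:1 phenotypic ratio.
Expected counts for N = 2895 under a 9:3:3:1 ratio (total parts = 16):
  yellow round: 2895 × 9/16 = 1628.4375
  yellow wrinkled: 2895 × 3/16 = 542.8125
  green round: 2895 × 3/16 = 542.8125
  green wrinkled: 2895 × 1/16 = 180.9375
χ² = Σ (O − E)² / E
  yellow round: (1589 − 1628.4375)² / 1628.4375 = 0.9551
  yellow wrinkled: (613 − 542.8125)² / 542.8125 = 9.0755
  green round: (547 − 542.8125)² / 542.8125 = 0.0323
  green wrinkled: (146 − 180.9375)² / 180.9375 = 6.7461
χ² = 0.9551 + 9.0755 + 0.0323 + 6.7461 = 16.809
Degrees of freedom = 4 − 1 = 3; critical value at α = 0.01 is 11.345.
Since 16.809 > 11.345, we reject the null hypothesis — the data do not fit the 9:3:3:1 ratio.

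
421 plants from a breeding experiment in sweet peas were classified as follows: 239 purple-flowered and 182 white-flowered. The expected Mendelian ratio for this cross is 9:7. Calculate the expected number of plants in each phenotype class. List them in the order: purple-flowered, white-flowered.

236.8125, 184.1875

Total ratio parts = 16. Expected numbers out of 421:
  purple-flowered: 421 × 9/16 = 236.8125
  white-flowered: 421 × 7/16 = 184.1875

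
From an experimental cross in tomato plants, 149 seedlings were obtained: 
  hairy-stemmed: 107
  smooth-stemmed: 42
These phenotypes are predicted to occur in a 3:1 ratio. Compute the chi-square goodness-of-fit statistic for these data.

Under the 3:1 hypothesis (Σ ratio = 4, N = 149):
  hairy-stemmed: 149 × 3/4 = 111.75
  smooth-stemmed: 149 × 1/4 = 37.25
χ² = Σ (O − E)² / E
  hairy-stemmed: (107 − 111.75)² / 111.75 = 0.2019
  smooth-stemmed: (42 − 37.25)² / 37.25 = 0.6057
χ² = 0.2019 + 0.6057 = 0.8076 ≈ 0.808

0.808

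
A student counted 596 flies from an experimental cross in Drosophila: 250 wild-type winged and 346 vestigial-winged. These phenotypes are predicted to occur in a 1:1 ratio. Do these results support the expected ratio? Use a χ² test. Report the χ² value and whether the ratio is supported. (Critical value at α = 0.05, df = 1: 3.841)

15.463; not consistent

The 1:1 ratio has 2 parts, so with N = 596 the expected counts are:
  wild-type winged: 596 × 1/2 = 298
  vestigial-winged: 596 × 1/2 = 298
χ² = Σ (O − E)² / E
  wild-type winged: (250 − 298)² / 298 = 7.7315
  vestigial-winged: (346 − 298)² / 298 = 7.7315
χ² = 7.7315 + 7.7315 = 15.463
Degrees of freedom = 2 − 1 = 1; critical value at α = 0.05 is 3.841.
Since 15.463 > 3.841, we reject the null hypothesis — the data do not fit the 1:1 ratio.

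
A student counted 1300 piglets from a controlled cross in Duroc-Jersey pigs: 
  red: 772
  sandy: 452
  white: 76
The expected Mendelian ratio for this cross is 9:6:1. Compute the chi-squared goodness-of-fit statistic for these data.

5.195

Total ratio parts = 16. Expected numbers out of 1300:
  red: 1300 × 9/16 = 731.25
  sandy: 1300 × 6/16 = 487.5
  white: 1300 × 1/16 = 81.25
χ² = Σ (O − E)² / E
  red: (772 − 731.25)² / 731.25 = 2.2709
  sandy: (452 − 487.5)² / 487.5 = 2.5851
  white: (76 − 81.25)² / 81.25 = 0.3392
χ² = 2.2709 + 2.5851 + 0.3392 = 5.1952 ≈ 5.195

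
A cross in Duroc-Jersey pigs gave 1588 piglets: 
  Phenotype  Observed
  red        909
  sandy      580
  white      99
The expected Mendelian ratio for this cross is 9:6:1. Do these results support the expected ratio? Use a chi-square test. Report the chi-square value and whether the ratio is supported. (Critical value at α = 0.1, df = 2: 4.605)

0.682; consistent

Total ratio parts = 16. Expected numbers out of 1588:
  red: 1588 × 9/16 = 893.25
  sandy: 1588 × 6/16 = 595.5
  white: 1588 × 1/16 = 99.25
χ² = Σ (O − E)² / E
  red: (909 − 893.25)² / 893.25 = 0.2777
  sandy: (580 − 595.5)² / 595.5 = 0.4034
  white: (99 − 99.25)² / 99.25 = 0.0006
χ² = 0.2777 + 0.4034 + 0.0006 = 0.6817 ≈ 0.682
Degrees of freedom = 3 − 1 = 2; critical value at α = 0.1 is 4.605.
Since 0.682 < 4.605, we fail to reject the null hypothesis — the data are consistent with the 9:6:1 ratio.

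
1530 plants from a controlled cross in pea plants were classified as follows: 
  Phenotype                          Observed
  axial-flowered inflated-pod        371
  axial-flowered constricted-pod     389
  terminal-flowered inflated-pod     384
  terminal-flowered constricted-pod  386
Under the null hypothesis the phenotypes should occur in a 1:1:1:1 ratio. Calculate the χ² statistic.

0.494

The 1:1:1:1 ratio has 4 parts, so with N = 1530 the expected counts are:
  axial-flowered inflated-pod: 1530 × 1/4 = 382.5
  axial-flowered constricted-pod: 1530 × 1/4 = 382.5
  terminal-flowered inflated-pod: 1530 × 1/4 = 382.5
  terminal-flowered constricted-pod: 1530 × 1/4 = 382.5
χ² = Σ (O − E)² / E
  axial-flowered inflated-pod: (371 − 382.5)² / 382.5 = 0.3458
  axial-flowered constricted-pod: (389 − 382.5)² / 382.5 = 0.1105
  terminal-flowered inflated-pod: (384 − 382.5)² / 382.5 = 0.0059
  terminal-flowered constricted-pod: (386 − 382.5)² / 382.5 = 0.0320
χ² = 0.3458 + 0.1105 + 0.0059 + 0.0320 = 0.4942 ≈ 0.494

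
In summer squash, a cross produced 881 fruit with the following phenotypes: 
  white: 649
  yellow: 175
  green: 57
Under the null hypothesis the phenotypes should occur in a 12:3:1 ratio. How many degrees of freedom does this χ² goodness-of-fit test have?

A goodness-of-fit test with 3 phenotype classes has df = 3 − 1 = 2.

2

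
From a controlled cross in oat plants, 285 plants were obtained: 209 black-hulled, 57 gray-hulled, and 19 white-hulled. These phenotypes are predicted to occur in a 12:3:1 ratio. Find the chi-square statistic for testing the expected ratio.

0.422

Expected counts for N = 285 under a 12:3:1 ratio (total parts = 16):
  black-hulled: 285 × 12/16 = 213.75
  gray-hulled: 285 × 3/16 = 53.4375
  white-hulled: 285 × 1/16 = 17.8125
χ² = Σ (O − E)² / E
  black-hulled: (209 − 213.75)² / 213.75 = 0.1056
  gray-hulled: (57 − 53.4375)² / 53.4375 = 0.2375
  white-hulled: (19 − 17.8125)² / 17.8125 = 0.0792
χ² = 0.1056 + 0.2375 + 0.0792 = 0.4223 ≈ 0.422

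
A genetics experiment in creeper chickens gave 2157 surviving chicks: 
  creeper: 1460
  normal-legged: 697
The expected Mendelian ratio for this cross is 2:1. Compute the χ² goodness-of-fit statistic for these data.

1.010

The 2:1 ratio has 3 parts, so with N = 2157 the expected counts are:
  creeper: 2157 × 2/3 = 1438
  normal-legged: 2157 × 1/3 = 719
χ² = Σ (O − E)² / E
  creeper: (1460 − 1438)² / 1438 = 0.3366
  normal-legged: (697 − 719)² / 719 = 0.6732
χ² = 0.3366 + 0.6732 = 1.0098 ≈ 1.010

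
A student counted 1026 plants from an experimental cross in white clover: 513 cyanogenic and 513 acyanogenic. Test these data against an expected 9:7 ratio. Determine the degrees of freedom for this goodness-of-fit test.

A goodness-of-fit test with 2 phenotype classes has df = 2 − 1 = 1.

1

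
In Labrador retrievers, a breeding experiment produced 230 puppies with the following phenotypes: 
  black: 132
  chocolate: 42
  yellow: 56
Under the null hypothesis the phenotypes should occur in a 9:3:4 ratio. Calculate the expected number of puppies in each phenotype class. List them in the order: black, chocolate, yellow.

The 9:3:4 ratio has 16 parts, so with N = 230 the expected counts are:
  black: 230 × 9/16 = 129.375
  chocolate: 230 × 3/16 = 43.125
  yellow: 230 × 4/16 = 57.5

129.375, 43.125, 57.5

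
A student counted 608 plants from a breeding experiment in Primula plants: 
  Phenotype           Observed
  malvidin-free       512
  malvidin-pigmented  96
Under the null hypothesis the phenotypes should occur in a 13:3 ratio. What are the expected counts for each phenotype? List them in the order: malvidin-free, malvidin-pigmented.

494, 114

Total ratio parts = 16. Expected numbers out of 608:
  malvidin-free: 608 × 13/16 = 494
  malvidin-pigmented: 608 × 3/16 = 114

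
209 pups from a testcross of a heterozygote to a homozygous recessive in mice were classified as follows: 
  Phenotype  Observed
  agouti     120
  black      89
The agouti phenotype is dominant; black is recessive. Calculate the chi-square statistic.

A testcross of a heterozygote (Aa × aa) gives a 1:1 phenotypic ratio.
Total ratio parts = 2. Expected numbers out of 209:
  agouti: 209 × 1/2 = 104.5
  black: 209 × 1/2 = 104.5
χ² = Σ (O − E)² / E
  agouti: (120 − 104.5)² / 104.5 = 2.2990
  black: (89 − 104.5)² / 104.5 = 2.2990
χ² = 2.2990 + 2.2990 = 4.598

4.598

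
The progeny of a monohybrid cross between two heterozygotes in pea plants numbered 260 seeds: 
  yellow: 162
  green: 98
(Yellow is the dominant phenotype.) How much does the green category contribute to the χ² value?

For a monohybrid cross between heterozygotes with complete dominance, the expected phenotypic ratio is 3:1.
Total ratio parts = 4. Expected numbers out of 260:
  yellow: 260 × 3/4 = 195
  green: 260 × 1/4 = 65
Contribution of green: (98 − 65)² / 65 = 16.7538

16.754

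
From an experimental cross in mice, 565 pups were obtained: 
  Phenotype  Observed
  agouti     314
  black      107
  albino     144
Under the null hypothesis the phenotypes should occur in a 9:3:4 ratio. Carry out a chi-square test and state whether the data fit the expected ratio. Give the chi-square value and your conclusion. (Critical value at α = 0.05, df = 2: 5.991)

0.110; consistent

Under the 9:3:4 hypothesis (Σ ratio = 16, N = 565):
  agouti: 565 × 9/16 = 317.8125
  black: 565 × 3/16 = 105.9375
  albino: 565 × 4/16 = 141.25
χ² = Σ (O − E)² / E
  agouti: (314 − 317.8125)² / 317.8125 = 0.0457
  black: (107 − 105.9375)² / 105.9375 = 0.0107
  albino: (144 − 141.25)² / 141.25 = 0.0535
χ² = 0.0457 + 0.0107 + 0.0535 = 0.1099 ≈ 0.110
Degrees of freedom = 3 − 1 = 2; critical value at α = 0.05 is 5.991.
Since 0.110 < 5.991, we fail to reject the null hypothesis — the data are consistent with the 9:3:4 ratio.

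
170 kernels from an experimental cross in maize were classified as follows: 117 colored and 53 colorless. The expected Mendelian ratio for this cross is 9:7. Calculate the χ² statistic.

10.921

Expected counts for N = 170 under a 9:7 ratio (total parts = 16):
  colored: 170 × 9/16 = 95.625
  colorless: 170 × 7/16 = 74.375
χ² = Σ (O − E)² / E
  colored: (117 − 95.625)² / 95.625 = 4.7779
  colorless: (53 − 74.375)² / 74.375 = 6.1431
χ² = 4.7779 + 6.1431 = 10.921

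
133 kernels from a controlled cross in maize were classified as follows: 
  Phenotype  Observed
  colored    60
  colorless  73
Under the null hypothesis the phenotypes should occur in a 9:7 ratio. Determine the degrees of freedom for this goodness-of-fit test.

A goodness-of-fit test with 2 phenotype classes has df = 2 − 1 = 1.

1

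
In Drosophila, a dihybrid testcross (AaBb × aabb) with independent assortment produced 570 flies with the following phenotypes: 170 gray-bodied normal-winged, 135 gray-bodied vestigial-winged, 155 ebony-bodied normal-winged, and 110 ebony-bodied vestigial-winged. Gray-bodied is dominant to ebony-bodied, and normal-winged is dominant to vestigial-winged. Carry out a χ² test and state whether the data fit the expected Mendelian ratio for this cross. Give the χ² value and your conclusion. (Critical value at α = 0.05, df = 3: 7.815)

14.211; not consistent

A dihybrid testcross with independent assortment gives a 1:1:1:1 ratio.
The 1:1:1:1 ratio has 4 parts, so with N = 570 the expected counts are:
  gray-bodied normal-winged: 570 × 1/4 = 142.5
  gray-bodied vestigial-winged: 570 × 1/4 = 142.5
  ebony-bodied normal-winged: 570 × 1/4 = 142.5
  ebony-bodied vestigial-winged: 570 × 1/4 = 142.5
χ² = Σ (O − E)² / E
  gray-bodied normal-winged: (170 − 142.5)² / 142.5 = 5.3070
  gray-bodied vestigial-winged: (135 − 142.5)² / 142.5 = 0.3947
  ebony-bodied normal-winged: (155 − 142.5)² / 142.5 = 1.0965
  ebony-bodied vestigial-winged: (110 − 142.5)² / 142.5 = 7.4123
χ² = 5.3070 + 0.3947 + 1.0965 + 7.4123 = 14.2105 ≈ 14.211
Degrees of freedom = 4 − 1 = 3; critical value at α = 0.05 is 7.815.
Since 14.211 > 7.815, we reject the null hypothesis — the data do not fit the 1:1:1:1 ratio.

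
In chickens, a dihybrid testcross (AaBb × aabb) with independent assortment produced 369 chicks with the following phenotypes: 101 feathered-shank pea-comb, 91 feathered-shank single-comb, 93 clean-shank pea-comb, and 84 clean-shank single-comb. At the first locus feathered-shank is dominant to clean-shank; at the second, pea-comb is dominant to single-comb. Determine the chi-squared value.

A dihybrid testcross with independent assortment gives a 1:1:1:1 ratio.
The 1:1:1:1 ratio has 4 parts, so with N = 369 the expected counts are:
  feathered-shank pea-comb: 369 × 1/4 = 92.25
  feathered-shank single-comb: 369 × 1/4 = 92.25
  clean-shank pea-comb: 369 × 1/4 = 92.25
  clean-shank single-comb: 369 × 1/4 = 92.25
χ² = Σ (O − E)² / E
  feathered-shank pea-comb: (101 − 92.25)² / 92.25 = 0.8299
  feathered-shank single-comb: (91 − 92.25)² / 92.25 = 0.0169
  clean-shank pea-comb: (93 − 92.25)² / 92.25 = 0.0061
  clean-shank single-comb: (84 − 92.25)² / 92.25 = 0.7378
χ² = 0.8299 + 0.0169 + 0.0061 + 0.7378 = 1.5907 ≈ 1.591

1.591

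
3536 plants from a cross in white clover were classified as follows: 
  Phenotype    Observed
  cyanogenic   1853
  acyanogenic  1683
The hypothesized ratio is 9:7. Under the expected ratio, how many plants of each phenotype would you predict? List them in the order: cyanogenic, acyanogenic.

1989, 1547

The 9:7 ratio has 16 parts, so with N = 3536 the expected counts are:
  cyanogenic: 3536 × 9/16 = 1989
  acyanogenic: 3536 × 7/16 = 1547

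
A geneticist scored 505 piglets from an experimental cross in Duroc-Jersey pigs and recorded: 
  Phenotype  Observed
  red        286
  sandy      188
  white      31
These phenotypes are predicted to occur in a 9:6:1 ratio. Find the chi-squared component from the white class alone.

0.010

Total ratio parts = 16. Expected numbers out of 505:
  red: 505 × 9/16 = 284.0625
  sandy: 505 × 6/16 = 189.375
  white: 505 × 1/16 = 31.5625
Contribution of white: (31 − 31.5625)² / 31.5625 = 0.0100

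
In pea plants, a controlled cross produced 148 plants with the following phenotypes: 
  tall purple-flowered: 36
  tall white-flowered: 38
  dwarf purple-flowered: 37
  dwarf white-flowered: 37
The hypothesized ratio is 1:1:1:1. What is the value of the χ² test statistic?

Total ratio parts = 4. Expected numbers out of 148:
  tall purple-flowered: 148 × 1/4 = 37
  tall white-flowered: 148 × 1/4 = 37
  dwarf purple-flowered: 148 × 1/4 = 37
  dwarf white-flowered: 148 × 1/4 = 37
χ² = Σ (O − E)² / E
  tall purple-flowered: (36 − 37)² / 37 = 0.0270
  tall white-flowered: (38 − 37)² / 37 = 0.0270
  dwarf purple-flowered: (37 − 37)² / 37 = 0.0000
  dwarf white-flowered: (37 − 37)² / 37 = 0.0000
χ² = 0.0270 + 0.0270 + 0.0000 + 0.0000 = 0.054

0.054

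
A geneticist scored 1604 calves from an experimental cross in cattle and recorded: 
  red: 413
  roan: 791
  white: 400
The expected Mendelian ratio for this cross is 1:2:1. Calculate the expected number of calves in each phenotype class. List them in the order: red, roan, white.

Expected counts for N = 1604 under a 1:2:1 ratio (total parts = 4):
  red: 1604 × 1/4 = 401
  roan: 1604 × 2/4 = 802
  white: 1604 × 1/4 = 401

401, 802, 401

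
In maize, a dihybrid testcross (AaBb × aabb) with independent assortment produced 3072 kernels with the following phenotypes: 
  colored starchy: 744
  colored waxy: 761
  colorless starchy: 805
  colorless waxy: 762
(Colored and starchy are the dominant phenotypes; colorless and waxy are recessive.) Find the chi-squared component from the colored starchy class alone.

0.750

A dihybrid testcross with independent assortment gives a 1:1:1:1 ratio.
Under the 1:1:1:1 hypothesis (Σ ratio = 4, N = 3072):
  colored starchy: 3072 × 1/4 = 768
  colored waxy: 3072 × 1/4 = 768
  colorless starchy: 3072 × 1/4 = 768
  colorless waxy: 3072 × 1/4 = 768
Contribution of colored starchy: (744 − 768)² / 768 = 0.7500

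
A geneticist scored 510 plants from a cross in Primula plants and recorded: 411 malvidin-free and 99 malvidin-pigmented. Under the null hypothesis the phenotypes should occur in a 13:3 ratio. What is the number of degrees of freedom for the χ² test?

1

A goodness-of-fit test with 2 phenotype classes has df = 2 − 1 = 1.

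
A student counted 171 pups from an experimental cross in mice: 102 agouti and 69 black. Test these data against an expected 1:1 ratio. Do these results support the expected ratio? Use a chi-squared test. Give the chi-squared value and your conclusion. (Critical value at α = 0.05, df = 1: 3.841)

Expected counts for N = 171 under a 1:1 ratio (total parts = 2):
  agouti: 171 × 1/2 = 85.5
  black: 171 × 1/2 = 85.5
χ² = Σ (O − E)² / E
  agouti: (102 − 85.5)² / 85.5 = 3.1842
  black: (69 − 85.5)² / 85.5 = 3.1842
χ² = 3.1842 + 3.1842 = 6.3684 ≈ 6.368
Degrees of freedom = 2 − 1 = 1; critical value at α = 0.05 is 3.841.
Since 6.368 > 3.841, we reject the null hypothesis — the data do not fit the 1:1 ratio.

6.368; not consistent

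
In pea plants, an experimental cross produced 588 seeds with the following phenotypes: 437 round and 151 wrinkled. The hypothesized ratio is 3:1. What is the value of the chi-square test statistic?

The 3:1 ratio has 4 parts, so with N = 588 the expected counts are:
  round: 588 × 3/4 = 441
  wrinkled: 588 × 1/4 = 147
χ² = Σ (O − E)² / E
  round: (437 − 441)² / 441 = 0.0363
  wrinkled: (151 − 147)² / 147 = 0.1088
χ² = 0.0363 + 0.1088 = 0.1451 ≈ 0.145

0.145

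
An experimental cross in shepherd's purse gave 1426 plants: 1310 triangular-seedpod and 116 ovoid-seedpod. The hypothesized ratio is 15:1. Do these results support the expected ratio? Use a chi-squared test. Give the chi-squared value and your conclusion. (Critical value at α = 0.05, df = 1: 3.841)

Under the 15:1 hypothesis (Σ ratio = 16, N = 1426):
  triangular-seedpod: 1426 × 15/16 = 1336.875
  ovoid-seedpod: 1426 × 1/16 = 89.125
χ² = Σ (O − E)² / E
  triangular-seedpod: (1310 − 1336.875)² / 1336.875 = 0.5403
  ovoid-seedpod: (116 − 89.125)² / 89.125 = 8.1040
χ² = 0.5403 + 8.1040 = 8.6443 ≈ 8.644
Degrees of freedom = 2 − 1 = 1; critical value at α = 0.05 is 3.841.
Since 8.644 > 3.841, we reject the null hypothesis — the data do not fit the 15:1 ratio.

8.644; not consistent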